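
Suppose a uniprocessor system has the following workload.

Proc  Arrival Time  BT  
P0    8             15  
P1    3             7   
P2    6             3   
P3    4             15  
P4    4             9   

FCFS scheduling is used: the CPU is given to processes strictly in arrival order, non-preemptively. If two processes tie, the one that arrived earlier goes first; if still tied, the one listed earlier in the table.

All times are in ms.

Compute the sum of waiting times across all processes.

84

Timeline: | idle 0-3 | P1 3-10 | P3 10-25 | P4 25-34 | P2 34-37 | P0 37-52 |
Completion: P0=52  P1=10  P2=37  P3=25  P4=34
Turnaround (C−A): P0=44  P1=7  P2=31  P3=21  P4=30
Waiting = turnaround − burst: P0=29, P1=0, P2=28, P3=6, P4=21
Total waiting = 29 + 0 + 28 + 6 + 21 = 84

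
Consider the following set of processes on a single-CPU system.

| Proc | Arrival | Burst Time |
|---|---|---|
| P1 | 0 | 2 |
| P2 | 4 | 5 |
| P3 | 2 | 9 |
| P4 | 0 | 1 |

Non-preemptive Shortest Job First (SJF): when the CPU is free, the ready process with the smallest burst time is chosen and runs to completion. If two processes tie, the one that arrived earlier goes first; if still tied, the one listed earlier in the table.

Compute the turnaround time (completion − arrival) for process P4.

1

Gantt: | P4 0-1 | P1 1-3 | P3 3-12 | P2 12-17 |
Completion: P1=3  P2=17  P3=12  P4=1
Turnaround(P4) = completion − arrival = 1 − 0 = 1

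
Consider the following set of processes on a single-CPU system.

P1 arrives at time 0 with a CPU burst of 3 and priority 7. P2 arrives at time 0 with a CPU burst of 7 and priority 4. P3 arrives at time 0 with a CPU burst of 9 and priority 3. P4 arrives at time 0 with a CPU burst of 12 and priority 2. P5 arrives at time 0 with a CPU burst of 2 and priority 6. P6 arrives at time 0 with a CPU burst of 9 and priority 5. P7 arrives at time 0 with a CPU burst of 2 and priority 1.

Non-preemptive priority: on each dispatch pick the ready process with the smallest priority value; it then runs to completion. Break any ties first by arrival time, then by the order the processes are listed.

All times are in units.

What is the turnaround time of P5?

41

Timeline: | P7 0-2 | P4 2-14 | P3 14-23 | P2 23-30 | P6 30-39 | P5 39-41 | P1 41-44 |
Completion: P1=44  P2=30  P3=23  P4=14  P5=41  P6=39  P7=2
Turnaround (C−A): P1=44  P2=30  P3=23  P4=14  P5=41  P6=39  P7=2
Turnaround(P5) = completion − arrival = 41 − 0 = 41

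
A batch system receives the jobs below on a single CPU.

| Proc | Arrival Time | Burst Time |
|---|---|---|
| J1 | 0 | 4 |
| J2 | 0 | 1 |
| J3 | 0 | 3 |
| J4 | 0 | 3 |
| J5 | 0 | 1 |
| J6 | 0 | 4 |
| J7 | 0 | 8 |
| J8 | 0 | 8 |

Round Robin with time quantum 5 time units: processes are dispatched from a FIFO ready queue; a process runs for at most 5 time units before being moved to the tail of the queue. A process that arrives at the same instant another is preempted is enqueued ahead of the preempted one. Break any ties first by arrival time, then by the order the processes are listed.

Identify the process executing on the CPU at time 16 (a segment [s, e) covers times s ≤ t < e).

J7

Gantt: | J1 0-4 | J2 4-5 | J3 5-8 | J4 8-11 | J5 11-12 | J6 12-16 | J7 16-21 | J8 21-26 | J7 26-29 | J8 29-32 |
Completion: J1=4  J2=5  J3=8  J4=11  J5=12  J6=16  J7=29  J8=32
Turnaround (C−A): J1=4  J2=5  J3=8  J4=11  J5=12  J6=16  J7=29  J8=32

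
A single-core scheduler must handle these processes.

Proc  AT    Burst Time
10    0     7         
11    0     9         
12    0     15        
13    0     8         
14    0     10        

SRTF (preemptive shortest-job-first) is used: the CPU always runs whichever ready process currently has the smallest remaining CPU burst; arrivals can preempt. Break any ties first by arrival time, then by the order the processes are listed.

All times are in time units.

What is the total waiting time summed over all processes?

Timeline: | 10 0-7 | 13 7-15 | 11 15-24 | 14 24-34 | 12 34-49 |
Completion: 10=7  11=24  12=49  13=15  14=34
Turnaround (C−A): 10=7  11=24  12=49  13=15  14=34
Waiting = turnaround − burst: 10=0, 11=15, 12=34, 13=7, 14=24
Total waiting = 0 + 15 + 34 + 7 + 24 = 80

80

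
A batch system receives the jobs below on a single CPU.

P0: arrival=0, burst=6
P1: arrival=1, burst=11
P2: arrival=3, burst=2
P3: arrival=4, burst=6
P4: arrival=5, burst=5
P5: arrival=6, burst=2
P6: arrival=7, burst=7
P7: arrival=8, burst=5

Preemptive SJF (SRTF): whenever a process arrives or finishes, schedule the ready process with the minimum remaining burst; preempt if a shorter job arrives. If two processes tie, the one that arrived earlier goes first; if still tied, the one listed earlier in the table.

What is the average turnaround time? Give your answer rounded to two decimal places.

Schedule: | P0 0-3 | P2 3-5 | P0 5-8 | P5 8-10 | P4 10-15 | P7 15-20 | P3 20-26 | P6 26-33 | P1 33-44 |
Completion: P0=8  P1=44  P2=5  P3=26  P4=15  P5=10  P6=33  P7=20
Turnaround (C−A): P0=8  P1=43  P2=2  P3=22  P4=10  P5=4  P6=26  P7=12
Turnaround times: P0=8, P1=43, P2=2, P3=22, P4=10, P5=4, P6=26, P7=12
Average turnaround = (8+43+2+22+10+4+26+12) / 8 = 127/8 = 15.88

15.88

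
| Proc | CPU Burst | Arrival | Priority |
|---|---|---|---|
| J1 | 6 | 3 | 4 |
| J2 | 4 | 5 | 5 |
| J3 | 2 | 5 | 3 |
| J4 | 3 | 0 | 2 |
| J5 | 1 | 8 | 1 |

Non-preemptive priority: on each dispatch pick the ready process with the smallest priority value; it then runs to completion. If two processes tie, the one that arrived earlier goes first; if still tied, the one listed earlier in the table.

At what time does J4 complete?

Timeline: | J4 0-3 | J1 3-9 | J5 9-10 | J3 10-12 | J2 12-16 |
Completion: J1=9  J2=16  J3=12  J4=3  J5=10
Turnaround (C−A): J1=6  J2=11  J3=7  J4=3  J5=2

3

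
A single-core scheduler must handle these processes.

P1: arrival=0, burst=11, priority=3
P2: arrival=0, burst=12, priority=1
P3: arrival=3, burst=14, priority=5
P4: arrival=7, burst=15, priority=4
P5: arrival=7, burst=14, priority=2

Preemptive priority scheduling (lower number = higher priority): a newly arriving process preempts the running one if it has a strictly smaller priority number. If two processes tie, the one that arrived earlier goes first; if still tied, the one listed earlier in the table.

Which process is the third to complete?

Timeline: | P2 0-12 | P5 12-26 | P1 26-37 | P4 37-52 | P3 52-66 |
Completion: P1=37  P2=12  P3=66  P4=52  P5=26
Turnaround (C−A): P1=37  P2=12  P3=63  P4=45  P5=19
Finish order: P2 → P5 → P1 → P4 → P3

P1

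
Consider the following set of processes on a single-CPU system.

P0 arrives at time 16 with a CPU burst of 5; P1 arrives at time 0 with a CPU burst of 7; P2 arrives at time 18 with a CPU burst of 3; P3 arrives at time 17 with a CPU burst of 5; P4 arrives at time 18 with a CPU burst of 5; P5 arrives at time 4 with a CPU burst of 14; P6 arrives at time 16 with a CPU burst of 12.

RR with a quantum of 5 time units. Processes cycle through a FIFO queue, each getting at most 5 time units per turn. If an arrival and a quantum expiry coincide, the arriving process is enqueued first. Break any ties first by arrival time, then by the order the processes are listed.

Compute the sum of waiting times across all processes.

Schedule: | P1 0-5 | P5 5-10 | P1 10-12 | P5 12-17 | P0 17-22 | P6 22-27 | P3 27-32 | P5 32-36 | P2 36-39 | P4 39-44 | P6 44-51 |
Completion: P0=22  P1=12  P2=39  P3=32  P4=44  P5=36  P6=51
Waiting = turnaround − burst: P0=1, P1=5, P2=18, P3=10, P4=21, P5=18, P6=23
Total waiting = 1 + 5 + 18 + 10 + 21 + 18 + 23 = 96

96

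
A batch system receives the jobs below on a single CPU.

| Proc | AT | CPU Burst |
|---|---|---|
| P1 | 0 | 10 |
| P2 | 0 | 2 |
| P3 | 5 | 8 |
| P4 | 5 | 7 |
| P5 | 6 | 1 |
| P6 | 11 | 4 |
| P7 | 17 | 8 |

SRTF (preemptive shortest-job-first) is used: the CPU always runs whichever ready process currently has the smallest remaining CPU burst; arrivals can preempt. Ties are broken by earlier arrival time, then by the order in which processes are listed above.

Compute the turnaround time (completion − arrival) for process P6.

6

Timeline: | P2 0-2 | P1 2-6 | P5 6-7 | P1 7-13 | P6 13-17 | P4 17-24 | P3 24-32 | P7 32-40 |
Completion: P1=13  P2=2  P3=32  P4=24  P5=7  P6=17  P7=40
Turnaround(P6) = completion − arrival = 17 − 11 = 6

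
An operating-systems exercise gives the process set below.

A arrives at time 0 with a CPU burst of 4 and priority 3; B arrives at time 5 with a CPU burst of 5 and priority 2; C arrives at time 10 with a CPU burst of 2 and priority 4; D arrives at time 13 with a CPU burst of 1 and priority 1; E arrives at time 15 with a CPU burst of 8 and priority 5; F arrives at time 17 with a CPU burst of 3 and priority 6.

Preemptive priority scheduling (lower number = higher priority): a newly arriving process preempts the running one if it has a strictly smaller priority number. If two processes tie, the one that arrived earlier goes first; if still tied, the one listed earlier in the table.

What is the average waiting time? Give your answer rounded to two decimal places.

1.00

Gantt: | A 0-4 | idle 4-5 | B 5-10 | C 10-12 | idle 12-13 | D 13-14 | idle 14-15 | E 15-23 | F 23-26 |
Completion: A=4  B=10  C=12  D=14  E=23  F=26
Turnaround (C−A): A=4  B=5  C=2  D=1  E=8  F=9
Waiting times: A=0, B=0, C=0, D=0, E=0, F=6
Average waiting = (0+0+0+0+0+6) / 6 = 6/6 = 1.00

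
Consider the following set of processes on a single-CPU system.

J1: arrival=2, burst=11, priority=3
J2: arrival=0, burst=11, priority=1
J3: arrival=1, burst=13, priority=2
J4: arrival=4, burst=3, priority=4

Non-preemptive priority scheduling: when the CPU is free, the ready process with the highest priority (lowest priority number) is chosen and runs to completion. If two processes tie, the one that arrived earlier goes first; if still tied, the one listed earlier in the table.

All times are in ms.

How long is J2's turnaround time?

Gantt: | J2 0-11 | J3 11-24 | J1 24-35 | J4 35-38 |
Completion: J1=35  J2=11  J3=24  J4=38
Turnaround (C−A): J1=33  J2=11  J3=23  J4=34
Turnaround(J2) = completion − arrival = 11 − 0 = 11

11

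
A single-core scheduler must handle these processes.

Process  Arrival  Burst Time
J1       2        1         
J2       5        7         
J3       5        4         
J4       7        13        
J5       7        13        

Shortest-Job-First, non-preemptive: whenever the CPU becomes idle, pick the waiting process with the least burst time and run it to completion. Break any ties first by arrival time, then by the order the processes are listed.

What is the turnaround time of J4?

Timeline: | idle 0-2 | J1 2-3 | idle 3-5 | J3 5-9 | J2 9-16 | J4 16-29 | J5 29-42 |
Completion: J1=3  J2=16  J3=9  J4=29  J5=42
Turnaround (C−A): J1=1  J2=11  J3=4  J4=22  J5=35
Turnaround(J4) = completion − arrival = 29 − 7 = 22

22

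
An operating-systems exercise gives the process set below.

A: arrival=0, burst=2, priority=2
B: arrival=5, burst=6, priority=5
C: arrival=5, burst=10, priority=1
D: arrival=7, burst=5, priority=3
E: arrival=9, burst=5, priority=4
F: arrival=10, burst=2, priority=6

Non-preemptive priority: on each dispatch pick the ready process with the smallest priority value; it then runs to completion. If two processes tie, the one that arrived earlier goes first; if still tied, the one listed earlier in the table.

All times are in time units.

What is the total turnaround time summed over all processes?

90

Schedule: | A 0-2 | idle 2-5 | C 5-15 | D 15-20 | E 20-25 | B 25-31 | F 31-33 |
Completion: A=2  B=31  C=15  D=20  E=25  F=33
Turnaround (C−A): A=2  B=26  C=10  D=13  E=16  F=23
Turnaround = completion − arrival: A=2, B=26, C=10, D=13, E=16, F=23
Total turnaround = 2 + 26 + 10 + 13 + 16 + 23 = 90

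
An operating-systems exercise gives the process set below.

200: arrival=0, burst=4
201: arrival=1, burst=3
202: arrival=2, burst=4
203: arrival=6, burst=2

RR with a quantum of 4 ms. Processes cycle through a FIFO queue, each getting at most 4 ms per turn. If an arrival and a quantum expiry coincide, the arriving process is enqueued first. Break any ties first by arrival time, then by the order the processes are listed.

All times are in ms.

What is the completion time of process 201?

Gantt: | 200 0-4 | 201 4-7 | 202 7-11 | 203 11-13 |
Completion: 200=4  201=7  202=11  203=13
Turnaround (C−A): 200=4  201=6  202=9  203=7

7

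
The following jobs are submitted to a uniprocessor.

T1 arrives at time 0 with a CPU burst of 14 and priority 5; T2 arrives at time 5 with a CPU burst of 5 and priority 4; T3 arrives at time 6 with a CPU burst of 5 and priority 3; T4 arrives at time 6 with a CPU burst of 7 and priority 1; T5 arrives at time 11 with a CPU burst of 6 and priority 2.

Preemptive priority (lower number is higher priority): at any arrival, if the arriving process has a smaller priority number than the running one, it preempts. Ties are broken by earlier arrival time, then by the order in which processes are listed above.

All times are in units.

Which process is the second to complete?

Schedule: | T1 0-5 | T2 5-6 | T4 6-13 | T5 13-19 | T3 19-24 | T2 24-28 | T1 28-37 |
Completion: T1=37  T2=28  T3=24  T4=13  T5=19
Turnaround (C−A): T1=37  T2=23  T3=18  T4=7  T5=8
Finish order: T4 → T5 → T3 → T2 → T1

T5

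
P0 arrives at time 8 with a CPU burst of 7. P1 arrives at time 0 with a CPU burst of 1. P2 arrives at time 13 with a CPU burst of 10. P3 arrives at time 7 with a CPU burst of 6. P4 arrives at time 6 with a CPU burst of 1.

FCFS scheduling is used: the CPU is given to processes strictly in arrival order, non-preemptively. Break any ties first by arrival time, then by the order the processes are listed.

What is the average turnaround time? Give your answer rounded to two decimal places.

7.40

Timeline: | P1 0-1 | idle 1-6 | P4 6-7 | P3 7-13 | P0 13-20 | P2 20-30 |
Completion: P0=20  P1=1  P2=30  P3=13  P4=7
Turnaround (C−A): P0=12  P1=1  P2=17  P3=6  P4=1
Turnaround times: P0=12, P1=1, P2=17, P3=6, P4=1
Average turnaround = (12+1+17+6+1) / 5 = 37/5 = 7.40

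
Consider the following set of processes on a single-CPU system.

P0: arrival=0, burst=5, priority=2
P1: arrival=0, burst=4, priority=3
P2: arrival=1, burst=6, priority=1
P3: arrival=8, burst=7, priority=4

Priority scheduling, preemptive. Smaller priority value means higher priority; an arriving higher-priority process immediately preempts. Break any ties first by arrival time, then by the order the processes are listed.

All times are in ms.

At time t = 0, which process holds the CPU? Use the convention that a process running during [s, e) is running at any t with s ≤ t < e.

Timeline: | P0 0-1 | P2 1-7 | P0 7-11 | P1 11-15 | P3 15-22 |
Completion: P0=11  P1=15  P2=7  P3=22
Turnaround (C−A): P0=11  P1=15  P2=6  P3=14

P0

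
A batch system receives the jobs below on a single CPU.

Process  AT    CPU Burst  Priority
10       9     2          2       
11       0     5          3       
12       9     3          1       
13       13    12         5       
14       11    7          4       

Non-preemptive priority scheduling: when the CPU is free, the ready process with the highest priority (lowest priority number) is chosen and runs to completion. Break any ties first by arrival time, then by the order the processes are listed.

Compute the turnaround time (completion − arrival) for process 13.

Timeline: | 11 0-5 | idle 5-9 | 12 9-12 | 10 12-14 | 14 14-21 | 13 21-33 |
Completion: 10=14  11=5  12=12  13=33  14=21
Turnaround(13) = completion − arrival = 33 − 13 = 20

20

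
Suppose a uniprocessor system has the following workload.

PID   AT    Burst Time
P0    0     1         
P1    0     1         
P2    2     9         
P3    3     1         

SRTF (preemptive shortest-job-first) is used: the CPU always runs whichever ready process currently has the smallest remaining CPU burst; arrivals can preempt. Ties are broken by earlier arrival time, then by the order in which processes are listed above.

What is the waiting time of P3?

0

Schedule: | P0 0-1 | P1 1-2 | P2 2-3 | P3 3-4 | P2 4-12 |
Completion: P0=1  P1=2  P2=12  P3=4
Waiting(P3) = turnaround − burst = 1 − 1 = 0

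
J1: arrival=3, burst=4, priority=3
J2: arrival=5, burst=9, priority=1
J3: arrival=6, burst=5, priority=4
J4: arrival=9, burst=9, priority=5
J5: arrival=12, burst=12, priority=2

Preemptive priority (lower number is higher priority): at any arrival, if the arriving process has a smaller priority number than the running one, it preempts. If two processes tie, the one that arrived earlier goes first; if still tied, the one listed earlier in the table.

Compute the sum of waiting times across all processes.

69

Timeline: | idle 0-3 | J1 3-5 | J2 5-14 | J5 14-26 | J1 26-28 | J3 28-33 | J4 33-42 |
Completion: J1=28  J2=14  J3=33  J4=42  J5=26
Turnaround (C−A): J1=25  J2=9  J3=27  J4=33  J5=14
Waiting = turnaround − burst: J1=21, J2=0, J3=22, J4=24, J5=2
Total waiting = 21 + 0 + 22 + 24 + 2 = 69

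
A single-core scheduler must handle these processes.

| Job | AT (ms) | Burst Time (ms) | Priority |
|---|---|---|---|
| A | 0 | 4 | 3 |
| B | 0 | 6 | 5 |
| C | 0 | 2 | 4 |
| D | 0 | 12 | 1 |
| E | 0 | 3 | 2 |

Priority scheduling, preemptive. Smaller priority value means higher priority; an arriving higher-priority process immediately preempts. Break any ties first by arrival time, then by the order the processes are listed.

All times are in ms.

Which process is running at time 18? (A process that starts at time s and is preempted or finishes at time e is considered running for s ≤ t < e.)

A

Gantt: | D 0-12 | E 12-15 | A 15-19 | C 19-21 | B 21-27 |
Completion: A=19  B=27  C=21  D=12  E=15
Turnaround (C−A): A=19  B=27  C=21  D=12  E=15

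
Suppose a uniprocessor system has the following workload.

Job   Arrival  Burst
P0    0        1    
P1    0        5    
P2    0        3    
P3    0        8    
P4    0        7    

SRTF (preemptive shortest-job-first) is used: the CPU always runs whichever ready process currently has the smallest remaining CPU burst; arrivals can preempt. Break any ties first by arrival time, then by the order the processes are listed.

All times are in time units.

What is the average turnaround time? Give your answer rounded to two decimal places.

10.80

Gantt: | P0 0-1 | P2 1-4 | P1 4-9 | P4 9-16 | P3 16-24 |
Completion: P0=1  P1=9  P2=4  P3=24  P4=16
Turnaround (C−A): P0=1  P1=9  P2=4  P3=24  P4=16
Turnaround times: P0=1, P1=9, P2=4, P3=24, P4=16
Average turnaround = (1+9+4+24+16) / 5 = 54/5 = 10.80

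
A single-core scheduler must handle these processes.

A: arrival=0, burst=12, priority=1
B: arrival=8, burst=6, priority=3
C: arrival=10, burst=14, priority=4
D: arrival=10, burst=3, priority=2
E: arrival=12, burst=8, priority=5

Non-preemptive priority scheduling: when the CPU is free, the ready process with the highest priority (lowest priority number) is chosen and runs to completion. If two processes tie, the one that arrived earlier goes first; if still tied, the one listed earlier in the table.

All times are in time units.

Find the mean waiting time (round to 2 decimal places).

8.60

Schedule: | A 0-12 | D 12-15 | B 15-21 | C 21-35 | E 35-43 |
Completion: A=12  B=21  C=35  D=15  E=43
Turnaround (C−A): A=12  B=13  C=25  D=5  E=31
Waiting times: A=0, B=7, C=11, D=2, E=23
Average waiting = (0+7+11+2+23) / 5 = 43/5 = 8.60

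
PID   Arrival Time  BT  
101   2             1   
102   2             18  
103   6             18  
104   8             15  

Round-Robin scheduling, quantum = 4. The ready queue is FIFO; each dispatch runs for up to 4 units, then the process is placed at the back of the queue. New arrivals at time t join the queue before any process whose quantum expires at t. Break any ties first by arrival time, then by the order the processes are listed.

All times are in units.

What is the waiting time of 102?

Timeline: | idle 0-2 | 101 2-3 | 102 3-7 | 103 7-11 | 102 11-15 | 104 15-19 | 103 19-23 | 102 23-27 | 104 27-31 | 103 31-35 | 102 35-39 | 104 39-43 | 103 43-47 | 102 47-49 | 104 49-52 | 103 52-54 |
Completion: 101=3  102=49  103=54  104=52
Turnaround (C−A): 101=1  102=47  103=48  104=44
Waiting(102) = turnaround − burst = 47 − 18 = 29

29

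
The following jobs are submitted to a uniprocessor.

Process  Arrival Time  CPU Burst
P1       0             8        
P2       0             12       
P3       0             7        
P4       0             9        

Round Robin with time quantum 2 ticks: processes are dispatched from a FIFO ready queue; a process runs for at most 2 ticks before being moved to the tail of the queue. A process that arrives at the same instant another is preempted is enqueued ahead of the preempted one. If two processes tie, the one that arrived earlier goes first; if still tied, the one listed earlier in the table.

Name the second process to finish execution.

Timeline: | P1 0-2 | P2 2-4 | P3 4-6 | P4 6-8 | P1 8-10 | P2 10-12 | P3 12-14 | P4 14-16 | P1 16-18 | P2 18-20 | P3 20-22 | P4 22-24 | P1 24-26 | P2 26-28 | P3 28-29 | P4 29-31 | P2 31-33 | P4 33-34 | P2 34-36 |
Completion: P1=26  P2=36  P3=29  P4=34
Finish order: P1 → P3 → P4 → P2

P3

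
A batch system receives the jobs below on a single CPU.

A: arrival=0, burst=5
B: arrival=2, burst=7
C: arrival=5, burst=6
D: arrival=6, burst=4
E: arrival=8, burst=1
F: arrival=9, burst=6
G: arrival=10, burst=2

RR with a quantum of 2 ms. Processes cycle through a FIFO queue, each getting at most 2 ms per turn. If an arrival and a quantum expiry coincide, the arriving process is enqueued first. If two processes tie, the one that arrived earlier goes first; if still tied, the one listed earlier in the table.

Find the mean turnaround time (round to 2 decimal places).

16.57

Schedule: | A 0-2 | B 2-4 | A 4-6 | B 6-8 | C 8-10 | D 10-12 | A 12-13 | E 13-14 | B 14-16 | F 16-18 | G 18-20 | C 20-22 | D 22-24 | B 24-25 | F 25-27 | C 27-29 | F 29-31 |
Completion: A=13  B=25  C=29  D=24  E=14  F=31  G=20
Turnaround times: A=13, B=23, C=24, D=18, E=6, F=22, G=10
Average turnaround = (13+23+24+18+6+22+10) / 7 = 116/7 = 16.57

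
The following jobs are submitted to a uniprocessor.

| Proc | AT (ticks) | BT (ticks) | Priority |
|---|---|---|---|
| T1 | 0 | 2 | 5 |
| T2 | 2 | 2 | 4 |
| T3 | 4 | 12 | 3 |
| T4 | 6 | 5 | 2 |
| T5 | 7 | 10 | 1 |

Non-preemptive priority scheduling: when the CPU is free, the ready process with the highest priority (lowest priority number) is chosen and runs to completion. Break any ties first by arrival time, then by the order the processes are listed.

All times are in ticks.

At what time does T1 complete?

Timeline: | T1 0-2 | T2 2-4 | T3 4-16 | T5 16-26 | T4 26-31 |
Completion: T1=2  T2=4  T3=16  T4=31  T5=26

2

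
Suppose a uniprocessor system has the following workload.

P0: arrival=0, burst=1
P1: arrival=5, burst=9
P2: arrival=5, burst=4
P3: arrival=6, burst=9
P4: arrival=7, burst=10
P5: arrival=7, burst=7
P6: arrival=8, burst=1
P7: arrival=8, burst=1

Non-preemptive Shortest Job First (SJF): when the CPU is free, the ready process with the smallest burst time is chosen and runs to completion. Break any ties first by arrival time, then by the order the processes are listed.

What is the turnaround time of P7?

3

Gantt: | P0 0-1 | idle 1-5 | P2 5-9 | P6 9-10 | P7 10-11 | P5 11-18 | P1 18-27 | P3 27-36 | P4 36-46 |
Completion: P0=1  P1=27  P2=9  P3=36  P4=46  P5=18  P6=10  P7=11
Turnaround(P7) = completion − arrival = 11 − 8 = 3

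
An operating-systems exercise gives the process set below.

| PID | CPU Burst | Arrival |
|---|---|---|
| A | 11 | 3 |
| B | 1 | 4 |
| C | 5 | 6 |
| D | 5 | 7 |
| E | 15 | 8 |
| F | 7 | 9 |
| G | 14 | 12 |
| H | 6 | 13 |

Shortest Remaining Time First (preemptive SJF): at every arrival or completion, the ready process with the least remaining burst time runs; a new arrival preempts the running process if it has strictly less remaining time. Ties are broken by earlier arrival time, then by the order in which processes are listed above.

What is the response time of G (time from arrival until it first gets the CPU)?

26

Schedule: | idle 0-3 | A 3-4 | B 4-5 | A 5-6 | C 6-11 | D 11-16 | H 16-22 | F 22-29 | A 29-38 | G 38-52 | E 52-67 |
Completion: A=38  B=5  C=11  D=16  E=67  F=29  G=52  H=22
Response(G) = first start − arrival = 38 − 12 = 26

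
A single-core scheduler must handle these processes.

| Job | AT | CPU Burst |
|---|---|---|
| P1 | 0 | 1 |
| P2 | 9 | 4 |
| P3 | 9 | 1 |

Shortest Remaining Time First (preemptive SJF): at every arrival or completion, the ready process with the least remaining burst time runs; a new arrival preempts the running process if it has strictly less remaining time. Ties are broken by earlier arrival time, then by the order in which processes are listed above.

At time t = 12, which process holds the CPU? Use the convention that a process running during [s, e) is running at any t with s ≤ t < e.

P2

Gantt: | P1 0-1 | idle 1-9 | P3 9-10 | P2 10-14 |
Completion: P1=1  P2=14  P3=10
Turnaround (C−A): P1=1  P2=5  P3=1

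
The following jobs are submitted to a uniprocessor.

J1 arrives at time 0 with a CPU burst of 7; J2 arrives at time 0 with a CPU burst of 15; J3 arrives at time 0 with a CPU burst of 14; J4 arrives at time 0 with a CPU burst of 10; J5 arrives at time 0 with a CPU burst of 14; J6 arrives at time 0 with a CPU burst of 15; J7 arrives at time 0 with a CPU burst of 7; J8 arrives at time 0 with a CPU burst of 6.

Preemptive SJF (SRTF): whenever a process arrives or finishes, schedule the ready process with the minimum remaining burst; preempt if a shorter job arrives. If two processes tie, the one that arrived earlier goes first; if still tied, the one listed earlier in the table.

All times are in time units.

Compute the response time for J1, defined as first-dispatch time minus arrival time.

Timeline: | J8 0-6 | J1 6-13 | J7 13-20 | J4 20-30 | J3 30-44 | J5 44-58 | J2 58-73 | J6 73-88 |
Completion: J1=13  J2=73  J3=44  J4=30  J5=58  J6=88  J7=20  J8=6
Turnaround (C−A): J1=13  J2=73  J3=44  J4=30  J5=58  J6=88  J7=20  J8=6
Response(J1) = first start − arrival = 6 − 0 = 6

6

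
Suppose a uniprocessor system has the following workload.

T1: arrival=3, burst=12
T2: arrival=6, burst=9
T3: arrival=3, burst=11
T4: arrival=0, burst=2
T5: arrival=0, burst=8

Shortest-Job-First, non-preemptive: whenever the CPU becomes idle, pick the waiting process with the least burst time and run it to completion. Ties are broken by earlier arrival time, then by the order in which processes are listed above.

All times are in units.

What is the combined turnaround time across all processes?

91

Timeline: | T4 0-2 | T5 2-10 | T2 10-19 | T3 19-30 | T1 30-42 |
Completion: T1=42  T2=19  T3=30  T4=2  T5=10
Turnaround (C−A): T1=39  T2=13  T3=27  T4=2  T5=10
Turnaround = completion − arrival: T1=39, T2=13, T3=27, T4=2, T5=10
Total turnaround = 39 + 13 + 27 + 2 + 10 = 91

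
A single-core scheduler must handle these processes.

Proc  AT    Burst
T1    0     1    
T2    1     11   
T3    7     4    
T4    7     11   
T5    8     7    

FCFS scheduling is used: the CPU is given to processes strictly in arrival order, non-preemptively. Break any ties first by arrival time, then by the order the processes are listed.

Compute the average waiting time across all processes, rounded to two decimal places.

Schedule: | T1 0-1 | T2 1-12 | T3 12-16 | T4 16-27 | T5 27-34 |
Completion: T1=1  T2=12  T3=16  T4=27  T5=34
Turnaround (C−A): T1=1  T2=11  T3=9  T4=20  T5=26
Waiting times: T1=0, T2=0, T3=5, T4=9, T5=19
Average waiting = (0+0+5+9+19) / 5 = 33/5 = 6.60

6.60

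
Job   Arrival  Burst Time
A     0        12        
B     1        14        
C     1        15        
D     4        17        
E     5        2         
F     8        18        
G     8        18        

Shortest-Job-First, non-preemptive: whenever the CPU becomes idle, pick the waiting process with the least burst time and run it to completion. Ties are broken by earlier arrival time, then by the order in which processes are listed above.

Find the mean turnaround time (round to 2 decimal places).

43.43

Schedule: | A 0-12 | E 12-14 | B 14-28 | C 28-43 | D 43-60 | F 60-78 | G 78-96 |
Completion: A=12  B=28  C=43  D=60  E=14  F=78  G=96
Turnaround (C−A): A=12  B=27  C=42  D=56  E=9  F=70  G=88
Turnaround times: A=12, B=27, C=42, D=56, E=9, F=70, G=88
Average turnaround = (12+27+42+56+9+70+88) / 7 = 304/7 = 43.43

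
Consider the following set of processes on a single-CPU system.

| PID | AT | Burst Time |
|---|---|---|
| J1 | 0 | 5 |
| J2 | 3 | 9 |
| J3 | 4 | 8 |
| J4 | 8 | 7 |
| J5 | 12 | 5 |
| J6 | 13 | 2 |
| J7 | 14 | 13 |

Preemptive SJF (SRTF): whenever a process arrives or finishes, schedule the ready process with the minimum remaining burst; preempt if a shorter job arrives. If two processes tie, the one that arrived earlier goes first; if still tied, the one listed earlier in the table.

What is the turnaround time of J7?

35

Timeline: | J1 0-5 | J3 5-13 | J6 13-15 | J5 15-20 | J4 20-27 | J2 27-36 | J7 36-49 |
Completion: J1=5  J2=36  J3=13  J4=27  J5=20  J6=15  J7=49
Turnaround (C−A): J1=5  J2=33  J3=9  J4=19  J5=8  J6=2  J7=35
Turnaround(J7) = completion − arrival = 49 − 14 = 35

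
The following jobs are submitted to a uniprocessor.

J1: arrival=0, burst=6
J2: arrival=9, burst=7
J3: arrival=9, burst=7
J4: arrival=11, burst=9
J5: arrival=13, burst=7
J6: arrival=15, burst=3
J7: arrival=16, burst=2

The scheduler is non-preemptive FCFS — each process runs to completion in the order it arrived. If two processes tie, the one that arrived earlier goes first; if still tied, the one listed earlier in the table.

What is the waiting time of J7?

26

Schedule: | J1 0-6 | idle 6-9 | J2 9-16 | J3 16-23 | J4 23-32 | J5 32-39 | J6 39-42 | J7 42-44 |
Completion: J1=6  J2=16  J3=23  J4=32  J5=39  J6=42  J7=44
Waiting(J7) = turnaround − burst = 28 − 2 = 26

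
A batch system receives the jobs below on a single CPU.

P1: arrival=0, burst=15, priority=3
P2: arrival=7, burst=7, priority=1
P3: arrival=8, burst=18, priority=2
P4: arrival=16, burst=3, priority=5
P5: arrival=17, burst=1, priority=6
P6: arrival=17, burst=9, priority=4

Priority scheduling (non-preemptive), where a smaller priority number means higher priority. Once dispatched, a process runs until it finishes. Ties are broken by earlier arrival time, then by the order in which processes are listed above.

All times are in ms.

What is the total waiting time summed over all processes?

113

Gantt: | P1 0-15 | P2 15-22 | P3 22-40 | P6 40-49 | P4 49-52 | P5 52-53 |
Completion: P1=15  P2=22  P3=40  P4=52  P5=53  P6=49
Turnaround (C−A): P1=15  P2=15  P3=32  P4=36  P5=36  P6=32
Waiting = turnaround − burst: P1=0, P2=8, P3=14, P4=33, P5=35, P6=23
Total waiting = 0 + 8 + 14 + 33 + 35 + 23 = 113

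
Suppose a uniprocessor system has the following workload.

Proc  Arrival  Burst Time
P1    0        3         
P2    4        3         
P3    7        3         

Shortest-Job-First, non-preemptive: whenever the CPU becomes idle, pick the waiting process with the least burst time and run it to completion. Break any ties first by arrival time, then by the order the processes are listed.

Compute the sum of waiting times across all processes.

0

Schedule: | P1 0-3 | idle 3-4 | P2 4-7 | P3 7-10 |
Completion: P1=3  P2=7  P3=10
Turnaround (C−A): P1=3  P2=3  P3=3
Waiting = turnaround − burst: P1=0, P2=0, P3=0
Total waiting = 0 + 0 + 0 = 0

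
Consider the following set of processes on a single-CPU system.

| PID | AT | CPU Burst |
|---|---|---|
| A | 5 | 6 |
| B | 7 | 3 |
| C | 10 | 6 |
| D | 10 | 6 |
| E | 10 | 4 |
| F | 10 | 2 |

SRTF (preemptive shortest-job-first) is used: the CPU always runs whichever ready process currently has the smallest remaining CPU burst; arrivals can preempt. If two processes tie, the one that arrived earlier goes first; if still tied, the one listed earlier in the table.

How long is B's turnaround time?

Timeline: | idle 0-5 | A 5-7 | B 7-10 | F 10-12 | A 12-16 | E 16-20 | C 20-26 | D 26-32 |
Completion: A=16  B=10  C=26  D=32  E=20  F=12
Turnaround (C−A): A=11  B=3  C=16  D=22  E=10  F=2
Turnaround(B) = completion − arrival = 10 − 7 = 3

3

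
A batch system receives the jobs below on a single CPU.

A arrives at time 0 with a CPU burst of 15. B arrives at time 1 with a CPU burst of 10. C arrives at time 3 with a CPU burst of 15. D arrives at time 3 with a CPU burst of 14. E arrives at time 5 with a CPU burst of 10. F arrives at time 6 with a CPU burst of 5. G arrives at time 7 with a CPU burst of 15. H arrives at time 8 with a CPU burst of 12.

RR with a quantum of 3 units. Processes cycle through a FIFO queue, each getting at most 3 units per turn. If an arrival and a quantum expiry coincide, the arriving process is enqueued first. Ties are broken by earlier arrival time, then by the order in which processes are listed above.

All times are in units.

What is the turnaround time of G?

Schedule: | A 0-3 | B 3-6 | C 6-9 | D 9-12 | A 12-15 | E 15-18 | F 18-21 | B 21-24 | G 24-27 | H 27-30 | C 30-33 | D 33-36 | A 36-39 | E 39-42 | F 42-44 | B 44-47 | G 47-50 | H 50-53 | C 53-56 | D 56-59 | A 59-62 | E 62-65 | B 65-66 | G 66-69 | H 69-72 | C 72-75 | D 75-78 | A 78-81 | E 81-82 | G 82-85 | H 85-88 | C 88-91 | D 91-93 | G 93-96 |
Completion: A=81  B=66  C=91  D=93  E=82  F=44  G=96  H=88
Turnaround(G) = completion − arrival = 96 − 7 = 89

89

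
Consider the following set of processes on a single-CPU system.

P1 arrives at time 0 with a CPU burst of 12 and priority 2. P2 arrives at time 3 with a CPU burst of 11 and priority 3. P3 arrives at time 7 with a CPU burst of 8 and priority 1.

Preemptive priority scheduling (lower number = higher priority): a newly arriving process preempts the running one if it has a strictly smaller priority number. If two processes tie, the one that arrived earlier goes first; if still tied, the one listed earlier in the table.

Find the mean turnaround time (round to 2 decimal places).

Timeline: | P1 0-7 | P3 7-15 | P1 15-20 | P2 20-31 |
Completion: P1=20  P2=31  P3=15
Turnaround (C−A): P1=20  P2=28  P3=8
Turnaround times: P1=20, P2=28, P3=8
Average turnaround = (20+28+8) / 3 = 56/3 = 18.67

18.67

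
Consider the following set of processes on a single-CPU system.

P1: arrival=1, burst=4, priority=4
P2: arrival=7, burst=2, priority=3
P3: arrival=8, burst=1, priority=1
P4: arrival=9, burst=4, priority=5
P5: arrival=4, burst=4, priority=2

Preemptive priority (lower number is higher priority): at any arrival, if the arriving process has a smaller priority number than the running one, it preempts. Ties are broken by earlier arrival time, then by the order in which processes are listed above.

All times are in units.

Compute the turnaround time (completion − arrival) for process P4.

Timeline: | idle 0-1 | P1 1-4 | P5 4-8 | P3 8-9 | P2 9-11 | P1 11-12 | P4 12-16 |
Completion: P1=12  P2=11  P3=9  P4=16  P5=8
Turnaround (C−A): P1=11  P2=4  P3=1  P4=7  P5=4
Turnaround(P4) = completion − arrival = 16 − 9 = 7

7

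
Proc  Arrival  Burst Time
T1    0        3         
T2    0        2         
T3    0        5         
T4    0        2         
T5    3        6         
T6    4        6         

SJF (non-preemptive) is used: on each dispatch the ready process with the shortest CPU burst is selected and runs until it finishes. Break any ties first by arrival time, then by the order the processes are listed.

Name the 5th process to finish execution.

Gantt: | T2 0-2 | T4 2-4 | T1 4-7 | T3 7-12 | T5 12-18 | T6 18-24 |
Completion: T1=7  T2=2  T3=12  T4=4  T5=18  T6=24
Finish order: T2 → T4 → T1 → T3 → T5 → T6

T5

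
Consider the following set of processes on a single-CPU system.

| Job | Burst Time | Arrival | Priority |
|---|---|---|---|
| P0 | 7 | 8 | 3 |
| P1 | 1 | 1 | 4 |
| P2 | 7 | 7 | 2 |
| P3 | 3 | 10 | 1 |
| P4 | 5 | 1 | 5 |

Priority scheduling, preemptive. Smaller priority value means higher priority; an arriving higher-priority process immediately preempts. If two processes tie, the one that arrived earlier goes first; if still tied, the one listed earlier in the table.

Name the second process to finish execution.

P4

Gantt: | idle 0-1 | P1 1-2 | P4 2-7 | P2 7-10 | P3 10-13 | P2 13-17 | P0 17-24 |
Completion: P0=24  P1=2  P2=17  P3=13  P4=7
Finish order: P1 → P4 → P3 → P2 → P0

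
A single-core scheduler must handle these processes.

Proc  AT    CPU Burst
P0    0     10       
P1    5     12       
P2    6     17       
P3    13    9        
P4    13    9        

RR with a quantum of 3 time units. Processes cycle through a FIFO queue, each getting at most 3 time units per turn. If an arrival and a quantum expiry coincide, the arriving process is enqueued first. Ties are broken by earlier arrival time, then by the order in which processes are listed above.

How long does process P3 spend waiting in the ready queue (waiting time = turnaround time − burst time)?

Gantt: | P0 0-6 | P1 6-9 | P2 9-12 | P0 12-15 | P1 15-18 | P2 18-21 | P3 21-24 | P4 24-27 | P0 27-28 | P1 28-31 | P2 31-34 | P3 34-37 | P4 37-40 | P1 40-43 | P2 43-46 | P3 46-49 | P4 49-52 | P2 52-57 |
Completion: P0=28  P1=43  P2=57  P3=49  P4=52
Turnaround (C−A): P0=28  P1=38  P2=51  P3=36  P4=39
Waiting(P3) = turnaround − burst = 36 − 9 = 27

27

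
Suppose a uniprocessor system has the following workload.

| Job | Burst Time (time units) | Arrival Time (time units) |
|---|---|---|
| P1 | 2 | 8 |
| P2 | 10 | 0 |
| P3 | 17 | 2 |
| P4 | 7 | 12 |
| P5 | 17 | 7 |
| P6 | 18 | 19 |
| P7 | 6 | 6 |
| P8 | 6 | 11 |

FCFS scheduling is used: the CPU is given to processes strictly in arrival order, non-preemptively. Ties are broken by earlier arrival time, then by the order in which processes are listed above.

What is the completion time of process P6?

83

Timeline: | P2 0-10 | P3 10-27 | P7 27-33 | P5 33-50 | P1 50-52 | P8 52-58 | P4 58-65 | P6 65-83 |
Completion: P1=52  P2=10  P3=27  P4=65  P5=50  P6=83  P7=33  P8=58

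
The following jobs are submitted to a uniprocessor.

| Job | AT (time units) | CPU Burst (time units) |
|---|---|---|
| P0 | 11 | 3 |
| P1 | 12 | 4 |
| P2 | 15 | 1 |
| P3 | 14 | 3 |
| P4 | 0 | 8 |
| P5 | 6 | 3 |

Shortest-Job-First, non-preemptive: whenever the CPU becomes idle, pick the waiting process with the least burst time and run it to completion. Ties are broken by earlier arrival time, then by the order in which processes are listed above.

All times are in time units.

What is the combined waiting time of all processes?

10

Timeline: | P4 0-8 | P5 8-11 | P0 11-14 | P3 14-17 | P2 17-18 | P1 18-22 |
Completion: P0=14  P1=22  P2=18  P3=17  P4=8  P5=11
Turnaround (C−A): P0=3  P1=10  P2=3  P3=3  P4=8  P5=5
Waiting = turnaround − burst: P0=0, P1=6, P2=2, P3=0, P4=0, P5=2
Total waiting = 0 + 6 + 2 + 0 + 0 + 2 = 10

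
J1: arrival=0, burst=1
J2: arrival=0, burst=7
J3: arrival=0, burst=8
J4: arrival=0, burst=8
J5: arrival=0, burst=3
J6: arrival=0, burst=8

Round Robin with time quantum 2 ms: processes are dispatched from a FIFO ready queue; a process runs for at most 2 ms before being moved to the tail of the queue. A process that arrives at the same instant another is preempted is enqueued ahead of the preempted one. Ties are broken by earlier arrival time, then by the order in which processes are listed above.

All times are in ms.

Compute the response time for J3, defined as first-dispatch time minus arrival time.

3

Schedule: | J1 0-1 | J2 1-3 | J3 3-5 | J4 5-7 | J5 7-9 | J6 9-11 | J2 11-13 | J3 13-15 | J4 15-17 | J5 17-18 | J6 18-20 | J2 20-22 | J3 22-24 | J4 24-26 | J6 26-28 | J2 28-29 | J3 29-31 | J4 31-33 | J6 33-35 |
Completion: J1=1  J2=29  J3=31  J4=33  J5=18  J6=35
Response(J3) = first start − arrival = 3 − 0 = 3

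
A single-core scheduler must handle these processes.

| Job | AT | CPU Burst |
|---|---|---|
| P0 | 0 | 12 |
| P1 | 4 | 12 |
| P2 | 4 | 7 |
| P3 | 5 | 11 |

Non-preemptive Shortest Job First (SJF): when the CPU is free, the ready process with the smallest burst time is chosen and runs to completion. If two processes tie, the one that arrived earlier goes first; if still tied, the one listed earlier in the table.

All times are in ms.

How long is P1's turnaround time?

Gantt: | P0 0-12 | P2 12-19 | P3 19-30 | P1 30-42 |
Completion: P0=12  P1=42  P2=19  P3=30
Turnaround(P1) = completion − arrival = 42 − 4 = 38

38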